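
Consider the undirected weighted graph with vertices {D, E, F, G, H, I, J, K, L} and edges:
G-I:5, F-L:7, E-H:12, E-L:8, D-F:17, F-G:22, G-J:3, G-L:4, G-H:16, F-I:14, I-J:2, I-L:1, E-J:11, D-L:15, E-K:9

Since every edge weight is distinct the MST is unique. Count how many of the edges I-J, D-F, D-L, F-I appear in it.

2

Sort edges by weight, then run Kruskal:
I-L (1): add — endpoints in different components.
I-J (2): add — endpoints in different components.
G-J (3): add — endpoints in different components.
G-L (4): skip — G and L already connected.
G-I (5): skip — G and I already connected.
F-L (7): add — endpoints in different components.
E-L (8): add — endpoints in different components.
E-K (9): add — endpoints in different components.
E-J (11): skip — E and J already connected.
E-H (12): add — endpoints in different components.
F-I (14): skip — F and I already connected.
D-L (15): add — endpoints in different components.
MST edge set: {I-L, I-J, G-J, F-L, E-L, E-K, E-H, D-L}.
Of the listed edges, {I-J, D-L} are in the MST → 2.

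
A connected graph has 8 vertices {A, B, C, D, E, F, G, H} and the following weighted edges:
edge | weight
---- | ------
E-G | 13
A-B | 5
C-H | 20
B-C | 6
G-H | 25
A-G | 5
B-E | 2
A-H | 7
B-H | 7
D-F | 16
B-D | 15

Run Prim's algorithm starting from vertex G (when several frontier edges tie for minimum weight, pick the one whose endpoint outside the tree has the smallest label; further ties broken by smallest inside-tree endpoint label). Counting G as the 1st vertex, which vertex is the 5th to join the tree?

C

Prim, starting at G.
Step 1: cheapest edge leaving the tree is A-G (5); add A.
Step 2: cheapest edge leaving the tree is A-B (5); add B.
Step 3: cheapest edge leaving the tree is B-E (2); add E.
Step 4: cheapest edge leaving the tree is B-C (6); add C.
Step 5: cheapest edge leaving the tree is A-H (7); add H.
Step 6: cheapest edge leaving the tree is B-D (15); add D.
Step 7: cheapest edge leaving the tree is D-F (16); add F.
Vertex order: G, A, B, E, C, H, D, F. The 5th vertex is C.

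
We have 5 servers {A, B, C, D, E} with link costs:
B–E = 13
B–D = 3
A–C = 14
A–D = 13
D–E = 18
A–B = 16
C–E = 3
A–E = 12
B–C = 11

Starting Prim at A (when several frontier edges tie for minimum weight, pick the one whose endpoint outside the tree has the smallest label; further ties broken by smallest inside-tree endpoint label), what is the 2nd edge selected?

C-E

Prim, starting at A.
Step 1: frontier [A–E 12, A–D 13, A–C 14, A–B 16] → take A–E (12); add E.
Step 2: frontier [A–D 13, A–C 14, A–B 16, C–E 3, B–E 13, D–E 18] → take C–E (3); add C.
Step 3: frontier [A–D 13, A–B 16, B–C 11, B–E 13, D–E 18] → take B–C (11); add B.
Step 4: frontier [A–D 13, B–D 3, D–E 18] → take B–D (3); add D.
The 2nd edge added is C–E.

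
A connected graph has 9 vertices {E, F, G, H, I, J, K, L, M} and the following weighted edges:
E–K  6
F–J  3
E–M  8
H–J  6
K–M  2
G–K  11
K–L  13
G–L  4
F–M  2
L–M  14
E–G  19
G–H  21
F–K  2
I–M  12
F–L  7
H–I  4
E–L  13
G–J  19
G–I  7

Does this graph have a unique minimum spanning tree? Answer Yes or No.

No

Kruskal: consider edges lightest-first.
F–K (2): add — endpoints in different components.
F–M (2): add — endpoints in different components.
K–M (2): skip — K and M already connected.
F–J (3): add — endpoints in different components.
G–L (4): add — endpoints in different components.
H–I (4): add — endpoints in different components.
E–K (6): add — endpoints in different components.
H–J (6): add — endpoints in different components.
F–L (7): add — endpoints in different components.
Non-tree edge G–I has weight 7, equal to the heaviest edge on its tree cycle — swapping gives another MST of the same weight. Not unique.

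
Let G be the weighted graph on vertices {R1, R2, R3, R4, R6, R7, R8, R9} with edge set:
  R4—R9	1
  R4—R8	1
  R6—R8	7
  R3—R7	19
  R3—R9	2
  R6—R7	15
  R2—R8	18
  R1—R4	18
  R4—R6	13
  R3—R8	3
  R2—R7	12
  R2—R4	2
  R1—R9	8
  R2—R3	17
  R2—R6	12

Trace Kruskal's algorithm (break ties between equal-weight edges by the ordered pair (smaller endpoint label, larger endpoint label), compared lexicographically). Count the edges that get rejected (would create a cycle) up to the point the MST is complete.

2

Kruskal: consider edges lightest-first.
R4—R8 (1): add — endpoints in different components.
R4—R9 (1): add — endpoints in different components.
R2—R4 (2): add — endpoints in different components.
R3—R9 (2): add — endpoints in different components.
R3—R8 (3): skip — R8 and R3 already connected.
R6—R8 (7): add — endpoints in different components.
R1—R9 (8): add — endpoints in different components.
R2—R6 (12): skip — R2 and R6 already connected.
R2—R7 (12): add — endpoints in different components.
Edges rejected before the tree was complete: 2.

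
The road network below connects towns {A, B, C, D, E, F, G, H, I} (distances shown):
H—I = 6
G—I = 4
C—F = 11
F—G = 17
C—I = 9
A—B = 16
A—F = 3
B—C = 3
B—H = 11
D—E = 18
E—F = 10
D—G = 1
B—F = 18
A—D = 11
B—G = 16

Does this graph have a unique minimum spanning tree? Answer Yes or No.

No

Kruskal's algorithm — process edges by increasing weight (ties by edge label):
D—G (1): add — endpoints in different components.
A—F (3): add — endpoints in different components.
B—C (3): add — endpoints in different components.
G—I (4): add — endpoints in different components.
H—I (6): add — endpoints in different components.
C—I (9): add — endpoints in different components.
E—F (10): add — endpoints in different components.
A—D (11): add — endpoints in different components.
Non-tree edge C—F has weight 11, equal to the heaviest edge on its tree cycle — swapping gives another MST of the same weight. Not unique.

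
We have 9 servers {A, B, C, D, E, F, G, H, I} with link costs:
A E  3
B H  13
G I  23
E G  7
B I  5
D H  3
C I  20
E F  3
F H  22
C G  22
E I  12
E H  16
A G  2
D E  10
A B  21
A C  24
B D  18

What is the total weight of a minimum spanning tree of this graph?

58

Kruskal's algorithm — process edges by increasing weight (ties by edge label):
A G (2): add — endpoints in different components.
A E (3): add — endpoints in different components.
D H (3): add — endpoints in different components.
E F (3): add — endpoints in different components.
B I (5): add — endpoints in different components.
E G (7): skip — E and G already connected.
D E (10): add — endpoints in different components.
E I (12): add — endpoints in different components.
B H (13): skip — B and H already connected.
E H (16): skip — E and H already connected.
B D (18): skip — B and D already connected.
C I (20): add — endpoints in different components.
MST edges: A G, A E, D H, E F, B I, D E, E I, C I; total weight 2+3+3+3+5+10+12+20 = 58.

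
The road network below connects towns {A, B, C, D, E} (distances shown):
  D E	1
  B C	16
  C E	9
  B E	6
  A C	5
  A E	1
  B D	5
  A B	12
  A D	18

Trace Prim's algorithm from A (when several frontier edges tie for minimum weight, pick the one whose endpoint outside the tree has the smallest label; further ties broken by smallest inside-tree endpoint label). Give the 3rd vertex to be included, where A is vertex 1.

D

Prim, starting at A.
Step 1: frontier [A E 1, A C 5, A B 12, A D 18] → take A E (1); add E.
Step 2: frontier [A C 5, A B 12, A D 18, D E 1, B E 6, C E 9] → take D E (1); add D.
Step 3: frontier [A C 5, A B 12, B D 5, B E 6, C E 9] → take B D (5); add B.
Step 4: frontier [A C 5, B C 16, C E 9] → take A C (5); add C.
Vertex order: A, E, D, B, C. The 3rd vertex is D.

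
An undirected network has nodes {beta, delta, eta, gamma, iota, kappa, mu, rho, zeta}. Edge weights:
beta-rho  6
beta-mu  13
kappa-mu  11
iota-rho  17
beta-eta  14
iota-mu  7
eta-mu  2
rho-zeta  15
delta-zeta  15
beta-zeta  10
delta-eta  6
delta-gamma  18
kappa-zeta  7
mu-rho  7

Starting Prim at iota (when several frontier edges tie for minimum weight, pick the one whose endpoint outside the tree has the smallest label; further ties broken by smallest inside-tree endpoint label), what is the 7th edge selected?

kappa-zeta

Prim's algorithm from iota:
Step 1: cheapest edge leaving the tree is iota-mu (7); add mu.
Step 2: cheapest edge leaving the tree is eta-mu (2); add eta.
Step 3: cheapest edge leaving the tree is delta-eta (6); add delta.
Step 4: cheapest edge leaving the tree is mu-rho (7); add rho.
Step 5: cheapest edge leaving the tree is beta-rho (6); add beta.
Step 6: cheapest edge leaving the tree is beta-zeta (10); add zeta.
Step 7: cheapest edge leaving the tree is kappa-zeta (7); add kappa.
Step 8: cheapest edge leaving the tree is delta-gamma (18); add gamma.
The 7th edge added is kappa-zeta.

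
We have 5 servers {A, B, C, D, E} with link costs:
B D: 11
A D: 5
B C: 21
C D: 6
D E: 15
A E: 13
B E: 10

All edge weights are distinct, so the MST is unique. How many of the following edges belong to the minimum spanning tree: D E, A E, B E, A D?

2

Kruskal's algorithm — process edges by increasing weight (ties by edge label):
A D (5): add. Components now {A,D} {B} {C} {E}
C D (6): add. Components now {A,C,D} {B} {E}
B E (10): add. Components now {A,C,D} {B,E}
B D (11): add. Components now {A,B,C,D,E}
MST edge set: {A D, C D, B E, B D}.
Of the listed edges, {B E, A D} are in the MST → 2.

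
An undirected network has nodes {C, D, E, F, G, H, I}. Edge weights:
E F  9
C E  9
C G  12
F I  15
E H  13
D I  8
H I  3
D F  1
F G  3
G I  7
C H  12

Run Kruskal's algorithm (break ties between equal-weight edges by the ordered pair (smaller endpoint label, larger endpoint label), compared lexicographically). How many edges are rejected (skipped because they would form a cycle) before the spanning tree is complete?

1

Kruskal: consider edges lightest-first.
D F (1): add — endpoints in different components.
F G (3): add — endpoints in different components.
H I (3): add — endpoints in different components.
G I (7): add — endpoints in different components.
D I (8): skip — D and I already connected.
C E (9): add — endpoints in different components.
E F (9): add — endpoints in different components.
Edges rejected before the tree was complete: 1.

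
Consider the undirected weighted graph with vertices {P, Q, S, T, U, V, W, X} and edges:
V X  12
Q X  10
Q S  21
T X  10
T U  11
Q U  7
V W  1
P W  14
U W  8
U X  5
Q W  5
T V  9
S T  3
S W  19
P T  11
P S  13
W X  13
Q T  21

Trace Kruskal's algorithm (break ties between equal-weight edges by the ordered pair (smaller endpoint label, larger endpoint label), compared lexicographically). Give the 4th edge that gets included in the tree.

U-X

Sort edges by weight, then run Kruskal:
V W (1): add — endpoints in different components.
S T (3): add — endpoints in different components.
Q W (5): add — endpoints in different components.
U X (5): add — endpoints in different components.
Q U (7): add — endpoints in different components.
U W (8): skip — U and W already connected.
T V (9): add — endpoints in different components.
Q X (10): skip — X and Q already connected.
T X (10): skip — T and X already connected.
P T (11): add — endpoints in different components.
The 4th edge added is U X.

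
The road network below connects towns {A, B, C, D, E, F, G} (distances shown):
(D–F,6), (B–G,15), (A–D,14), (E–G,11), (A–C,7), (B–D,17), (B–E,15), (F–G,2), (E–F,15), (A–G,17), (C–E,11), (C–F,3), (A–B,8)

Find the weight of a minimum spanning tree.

Kruskal: consider edges lightest-first.
F–G (2): add. Components now {A} {B} {C} {D} {E} {F,G}
C–F (3): add. Components now {A} {B} {C,F,G} {D} {E}
D–F (6): add. Components now {A} {B} {C,D,F,G} {E}
A–C (7): add. Components now {A,C,D,F,G} {B} {E}
A–B (8): add. Components now {A,B,C,D,F,G} {E}
C–E (11): add. Components now {A,B,C,D,E,F,G}
MST edges: F–G, C–F, D–F, A–C, A–B, C–E; total weight 2+3+6+7+8+11 = 37.

37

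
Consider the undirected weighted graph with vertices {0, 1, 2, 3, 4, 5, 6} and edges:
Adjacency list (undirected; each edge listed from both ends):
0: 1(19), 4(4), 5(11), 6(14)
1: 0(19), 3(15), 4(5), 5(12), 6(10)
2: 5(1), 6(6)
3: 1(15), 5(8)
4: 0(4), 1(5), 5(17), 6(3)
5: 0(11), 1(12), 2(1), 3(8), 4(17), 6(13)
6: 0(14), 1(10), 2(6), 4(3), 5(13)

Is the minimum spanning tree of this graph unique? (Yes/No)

Yes

Kruskal: consider edges lightest-first.
2 5 (1): add — endpoints in different components.
4 6 (3): add — endpoints in different components.
0 4 (4): add — endpoints in different components.
1 4 (5): add — endpoints in different components.
2 6 (6): add — endpoints in different components.
3 5 (8): add — endpoints in different components.
Every non-tree edge has weight strictly greater than the heaviest edge on the tree path between its endpoints, so the MST is unique.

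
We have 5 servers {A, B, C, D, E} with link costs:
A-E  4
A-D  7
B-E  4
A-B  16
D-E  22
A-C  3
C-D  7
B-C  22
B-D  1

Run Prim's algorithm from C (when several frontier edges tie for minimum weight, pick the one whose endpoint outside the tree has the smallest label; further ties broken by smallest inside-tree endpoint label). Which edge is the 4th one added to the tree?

B-D

Prim, starting at C.
Step 1: frontier [A-C 3, C-D 7, B-C 22] → take A-C (3); add A.
Step 2: frontier [A-E 4, A-D 7, A-B 16, C-D 7, B-C 22] → take A-E (4); add E.
Step 3: frontier [A-D 7, A-B 16, C-D 7, B-C 22, B-E 4, D-E 22] → take B-E (4); add B.
Step 4: frontier [A-D 7, B-D 1, C-D 7, D-E 22] → take B-D (1); add D.
The 4th edge added is B-D.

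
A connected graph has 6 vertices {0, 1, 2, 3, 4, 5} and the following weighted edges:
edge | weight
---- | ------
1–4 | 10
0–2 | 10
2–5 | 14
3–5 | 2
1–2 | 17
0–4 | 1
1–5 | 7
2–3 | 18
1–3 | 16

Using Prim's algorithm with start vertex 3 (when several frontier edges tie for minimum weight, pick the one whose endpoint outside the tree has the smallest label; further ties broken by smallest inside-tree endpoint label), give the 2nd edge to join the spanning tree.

Prim's algorithm from 3:
Step 1: cheapest edge leaving the tree is 3–5 (2); add 5.
Step 2: cheapest edge leaving the tree is 1–5 (7); add 1.
Step 3: cheapest edge leaving the tree is 1–4 (10); add 4.
Step 4: cheapest edge leaving the tree is 0–4 (1); add 0.
Step 5: cheapest edge leaving the tree is 0–2 (10); add 2.
The 2nd edge added is 1–5.

1-5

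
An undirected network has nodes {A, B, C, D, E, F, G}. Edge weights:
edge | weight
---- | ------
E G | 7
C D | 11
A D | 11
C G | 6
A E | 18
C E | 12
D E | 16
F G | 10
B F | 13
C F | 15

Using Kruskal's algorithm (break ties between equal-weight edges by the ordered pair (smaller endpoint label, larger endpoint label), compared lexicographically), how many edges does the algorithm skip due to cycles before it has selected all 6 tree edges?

Kruskal's algorithm — process edges by increasing weight (ties by edge label):
C G (6): add. Components now {A} {B} {C,G} {D} {E} {F}
E G (7): add. Components now {A} {B} {C,E,G} {D} {F}
F G (10): add. Components now {A} {B} {C,E,F,G} {D}
A D (11): add. Components now {A,D} {B} {C,E,F,G}
C D (11): add. Components now {A,C,D,E,F,G} {B}
C E (12): skip — C and E already connected.
B F (13): add. Components now {A,B,C,D,E,F,G}
Edges rejected before the tree was complete: 1.

1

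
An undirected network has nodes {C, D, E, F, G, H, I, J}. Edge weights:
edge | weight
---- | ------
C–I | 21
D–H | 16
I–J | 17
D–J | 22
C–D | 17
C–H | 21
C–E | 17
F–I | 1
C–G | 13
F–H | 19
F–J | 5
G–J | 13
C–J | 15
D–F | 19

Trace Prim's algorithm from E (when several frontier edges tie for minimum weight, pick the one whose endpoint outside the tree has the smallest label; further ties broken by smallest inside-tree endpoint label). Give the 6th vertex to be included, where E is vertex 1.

I

Prim, starting at E.
Step 1: cheapest edge leaving the tree is C–E (17); add C.
Step 2: cheapest edge leaving the tree is C–G (13); add G.
Step 3: cheapest edge leaving the tree is G–J (13); add J.
Step 4: cheapest edge leaving the tree is F–J (5); add F.
Step 5: cheapest edge leaving the tree is F–I (1); add I.
Step 6: cheapest edge leaving the tree is C–D (17); add D.
Step 7: cheapest edge leaving the tree is D–H (16); add H.
Vertex order: E, C, G, J, F, I, D, H. The 6th vertex is I.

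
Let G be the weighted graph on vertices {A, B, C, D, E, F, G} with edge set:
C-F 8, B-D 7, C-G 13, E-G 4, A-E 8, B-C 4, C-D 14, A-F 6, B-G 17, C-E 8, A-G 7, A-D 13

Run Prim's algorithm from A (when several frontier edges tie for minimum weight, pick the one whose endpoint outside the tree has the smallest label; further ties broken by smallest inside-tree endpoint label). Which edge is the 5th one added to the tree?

Grow the tree from A using Prim:
Step 1: frontier [A-F 6, A-G 7, A-E 8, A-D 13] → take A-F (6); add F.
Step 2: frontier [A-G 7, A-E 8, A-D 13, C-F 8] → take A-G (7); add G.
Step 3: frontier [A-E 8, A-D 13, C-F 8, E-G 4, C-G 13, B-G 17] → take E-G (4); add E.
Step 4: frontier [A-D 13, C-E 8, C-F 8, C-G 13, B-G 17] → take C-E (8); add C.
Step 5: frontier [A-D 13, B-C 4, C-D 14, B-G 17] → take B-C (4); add B.
Step 6: frontier [A-D 13, B-D 7, C-D 14] → take B-D (7); add D.
The 5th edge added is B-C.

B-C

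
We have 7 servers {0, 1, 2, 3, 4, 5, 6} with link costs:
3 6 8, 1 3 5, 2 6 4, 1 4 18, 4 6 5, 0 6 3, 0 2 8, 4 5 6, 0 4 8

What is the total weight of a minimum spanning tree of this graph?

Grow the tree from 0 using Prim:
Step 1: cheapest edge leaving the tree is 0 6 (3); add 6.
Step 2: cheapest edge leaving the tree is 2 6 (4); add 2.
Step 3: cheapest edge leaving the tree is 4 6 (5); add 4.
Step 4: cheapest edge leaving the tree is 4 5 (6); add 5.
Step 5: cheapest edge leaving the tree is 3 6 (8); add 3.
Step 6: cheapest edge leaving the tree is 1 3 (5); add 1.
MST edges: 0 6, 2 6, 4 6, 4 5, 3 6, 1 3; total weight 3+4+5+6+8+5 = 31.

31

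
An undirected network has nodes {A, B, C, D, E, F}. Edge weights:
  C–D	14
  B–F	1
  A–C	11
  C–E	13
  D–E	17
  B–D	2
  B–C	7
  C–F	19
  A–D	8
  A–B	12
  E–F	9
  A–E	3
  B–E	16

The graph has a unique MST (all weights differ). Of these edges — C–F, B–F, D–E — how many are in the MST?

Sort edges by weight, then run Kruskal:
B–F (1): add — endpoints in different components.
B–D (2): add — endpoints in different components.
A–E (3): add — endpoints in different components.
B–C (7): add — endpoints in different components.
A–D (8): add — endpoints in different components.
MST edge set: {B–F, B–D, A–E, B–C, A–D}.
Of the listed edges, {B–F} are in the MST → 1.

1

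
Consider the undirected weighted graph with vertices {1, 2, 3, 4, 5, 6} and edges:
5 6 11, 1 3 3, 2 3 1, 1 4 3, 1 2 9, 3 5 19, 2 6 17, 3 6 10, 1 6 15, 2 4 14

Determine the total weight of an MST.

28

Sort edges by weight, then run Kruskal:
2 3 (1): add. Components now {1} {2,3} {4} {5} {6}
1 3 (3): add. Components now {1,2,3} {4} {5} {6}
1 4 (3): add. Components now {1,2,3,4} {5} {6}
1 2 (9): skip — 1 and 2 already connected.
3 6 (10): add. Components now {1,2,3,4,6} {5}
5 6 (11): add. Components now {1,2,3,4,5,6}
MST edges: 2 3, 1 3, 1 4, 3 6, 5 6; total weight 1+3+3+10+11 = 28.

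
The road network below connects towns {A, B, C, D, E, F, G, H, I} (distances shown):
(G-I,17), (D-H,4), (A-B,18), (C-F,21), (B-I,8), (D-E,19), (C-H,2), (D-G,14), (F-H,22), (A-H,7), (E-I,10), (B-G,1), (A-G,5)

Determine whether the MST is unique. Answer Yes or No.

Kruskal: consider edges lightest-first.
B-G (1): add — endpoints in different components.
C-H (2): add — endpoints in different components.
D-H (4): add — endpoints in different components.
A-G (5): add — endpoints in different components.
A-H (7): add — endpoints in different components.
B-I (8): add — endpoints in different components.
E-I (10): add — endpoints in different components.
D-G (14): skip — D and G already connected.
G-I (17): skip — G and I already connected.
A-B (18): skip — A and B already connected.
D-E (19): skip — D and E already connected.
C-F (21): add — endpoints in different components.
Every non-tree edge has weight strictly greater than the heaviest edge on the tree path between its endpoints, so the MST is unique.

Yes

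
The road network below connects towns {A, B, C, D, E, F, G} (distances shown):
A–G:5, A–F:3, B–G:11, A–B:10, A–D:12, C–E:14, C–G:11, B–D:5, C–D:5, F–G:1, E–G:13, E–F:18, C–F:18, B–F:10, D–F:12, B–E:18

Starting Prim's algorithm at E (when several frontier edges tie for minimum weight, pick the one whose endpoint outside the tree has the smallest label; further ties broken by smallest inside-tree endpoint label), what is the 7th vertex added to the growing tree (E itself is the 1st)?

C

Grow the tree from E using Prim:
Step 1: cheapest edge leaving the tree is E–G (13); add G.
Step 2: cheapest edge leaving the tree is F–G (1); add F.
Step 3: cheapest edge leaving the tree is A–F (3); add A.
Step 4: cheapest edge leaving the tree is A–B (10); add B.
Step 5: cheapest edge leaving the tree is B–D (5); add D.
Step 6: cheapest edge leaving the tree is C–D (5); add C.
Vertex order: E, G, F, A, B, D, C. The 7th vertex is C.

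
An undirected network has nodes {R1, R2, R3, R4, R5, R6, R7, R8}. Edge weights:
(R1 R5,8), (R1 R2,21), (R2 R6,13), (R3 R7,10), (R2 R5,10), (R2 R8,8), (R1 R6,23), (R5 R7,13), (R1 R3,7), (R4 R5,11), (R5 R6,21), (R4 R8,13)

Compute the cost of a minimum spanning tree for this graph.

67

Grow the tree from R4 using Prim:
Step 1: cheapest edge leaving the tree is R4 R5 (11); add R5.
Step 2: cheapest edge leaving the tree is R1 R5 (8); add R1.
Step 3: cheapest edge leaving the tree is R1 R3 (7); add R3.
Step 4: cheapest edge leaving the tree is R2 R5 (10); add R2.
Step 5: cheapest edge leaving the tree is R2 R8 (8); add R8.
Step 6: cheapest edge leaving the tree is R3 R7 (10); add R7.
Step 7: cheapest edge leaving the tree is R2 R6 (13); add R6.
MST edges: R4 R5, R1 R5, R1 R3, R2 R5, R2 R8, R3 R7, R2 R6; total weight 11+8+7+10+8+10+13 = 67.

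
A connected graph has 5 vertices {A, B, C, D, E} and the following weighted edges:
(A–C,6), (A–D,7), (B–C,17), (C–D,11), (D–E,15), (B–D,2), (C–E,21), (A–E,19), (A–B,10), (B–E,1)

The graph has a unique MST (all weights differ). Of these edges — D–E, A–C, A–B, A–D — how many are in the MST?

2

Kruskal: consider edges lightest-first.
B–E (1): add. Components now {A} {B,E} {C} {D}
B–D (2): add. Components now {A} {B,D,E} {C}
A–C (6): add. Components now {A,C} {B,D,E}
A–D (7): add. Components now {A,B,C,D,E}
MST edge set: {B–E, B–D, A–C, A–D}.
Of the listed edges, {A–C, A–D} are in the MST → 2.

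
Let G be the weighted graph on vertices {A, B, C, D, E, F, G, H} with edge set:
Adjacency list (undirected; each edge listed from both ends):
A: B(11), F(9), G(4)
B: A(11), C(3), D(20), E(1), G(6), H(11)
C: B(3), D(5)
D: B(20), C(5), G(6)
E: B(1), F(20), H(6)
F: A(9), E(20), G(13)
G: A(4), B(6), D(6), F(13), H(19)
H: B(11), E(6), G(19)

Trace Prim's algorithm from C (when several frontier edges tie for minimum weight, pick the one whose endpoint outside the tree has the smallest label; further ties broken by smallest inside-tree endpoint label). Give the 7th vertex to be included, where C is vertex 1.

Prim, starting at C.
Step 1: frontier [B C 3, C D 5] → take B C (3); add B.
Step 2: frontier [B E 1, B G 6, A B 11, B H 11, B D 20, C D 5] → take B E (1); add E.
Step 3: frontier [B G 6, A B 11, B H 11, B D 20, C D 5, E H 6, E F 20] → take C D (5); add D.
Step 4: frontier [B G 6, A B 11, B H 11, D G 6, E H 6, E F 20] → take B G (6); add G.
Step 5: frontier [A B 11, B H 11, E H 6, E F 20, A G 4, F G 13, G H 19] → take A G (4); add A.
Step 6: frontier [A F 9, B H 11, E H 6, E F 20, F G 13, G H 19] → take E H (6); add H.
Step 7: frontier [A F 9, E F 20, F G 13] → take A F (9); add F.
Vertex order: C, B, E, D, G, A, H, F. The 7th vertex is H.

H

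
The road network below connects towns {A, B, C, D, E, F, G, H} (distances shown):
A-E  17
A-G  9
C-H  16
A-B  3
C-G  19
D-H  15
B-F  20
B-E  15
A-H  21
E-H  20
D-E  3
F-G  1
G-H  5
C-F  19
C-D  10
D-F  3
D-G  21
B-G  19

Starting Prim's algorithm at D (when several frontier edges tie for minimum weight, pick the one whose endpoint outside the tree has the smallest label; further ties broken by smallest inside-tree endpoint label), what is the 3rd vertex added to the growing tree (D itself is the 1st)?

Grow the tree from D using Prim:
Step 1: cheapest edge leaving the tree is D-E (3); add E.
Step 2: cheapest edge leaving the tree is D-F (3); add F.
Step 3: cheapest edge leaving the tree is F-G (1); add G.
Step 4: cheapest edge leaving the tree is G-H (5); add H.
Step 5: cheapest edge leaving the tree is A-G (9); add A.
Step 6: cheapest edge leaving the tree is A-B (3); add B.
Step 7: cheapest edge leaving the tree is C-D (10); add C.
Vertex order: D, E, F, G, H, A, B, C. The 3rd vertex is F.

F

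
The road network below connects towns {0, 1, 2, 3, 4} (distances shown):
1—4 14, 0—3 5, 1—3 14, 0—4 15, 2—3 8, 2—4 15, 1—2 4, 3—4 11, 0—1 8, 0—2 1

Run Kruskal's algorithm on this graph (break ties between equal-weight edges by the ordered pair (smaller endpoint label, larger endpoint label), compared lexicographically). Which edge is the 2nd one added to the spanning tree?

1-2

Kruskal: consider edges lightest-first.
0—2 (1): add — endpoints in different components.
1—2 (4): add — endpoints in different components.
0—3 (5): add — endpoints in different components.
0—1 (8): skip — 0 and 1 already connected.
2—3 (8): skip — 2 and 3 already connected.
3—4 (11): add — endpoints in different components.
The 2nd edge added is 1—2.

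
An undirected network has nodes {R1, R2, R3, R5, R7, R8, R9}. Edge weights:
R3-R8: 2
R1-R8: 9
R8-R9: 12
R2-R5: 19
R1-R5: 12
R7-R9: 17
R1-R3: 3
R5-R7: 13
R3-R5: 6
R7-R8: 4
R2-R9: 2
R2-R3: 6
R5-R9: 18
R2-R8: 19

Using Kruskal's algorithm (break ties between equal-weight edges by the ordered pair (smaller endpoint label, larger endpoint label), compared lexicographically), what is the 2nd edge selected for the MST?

R3-R8

Kruskal: consider edges lightest-first.
R2-R9 (2): add — endpoints in different components.
R3-R8 (2): add — endpoints in different components.
R1-R3 (3): add — endpoints in different components.
R7-R8 (4): add — endpoints in different components.
R2-R3 (6): add — endpoints in different components.
R3-R5 (6): add — endpoints in different components.
The 2nd edge added is R3-R8.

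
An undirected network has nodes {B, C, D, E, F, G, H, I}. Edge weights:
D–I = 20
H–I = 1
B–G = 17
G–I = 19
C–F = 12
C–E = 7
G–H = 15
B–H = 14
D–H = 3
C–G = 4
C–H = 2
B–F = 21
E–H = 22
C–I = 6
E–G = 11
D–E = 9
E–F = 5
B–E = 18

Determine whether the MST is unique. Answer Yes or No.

Sort edges by weight, then run Kruskal:
H–I (1): add — endpoints in different components.
C–H (2): add — endpoints in different components.
D–H (3): add — endpoints in different components.
C–G (4): add — endpoints in different components.
E–F (5): add — endpoints in different components.
C–I (6): skip — C and I already connected.
C–E (7): add — endpoints in different components.
D–E (9): skip — D and E already connected.
E–G (11): skip — E and G already connected.
C–F (12): skip — C and F already connected.
B–H (14): add — endpoints in different components.
Every non-tree edge has weight strictly greater than the heaviest edge on the tree path between its endpoints, so the MST is unique.

Yes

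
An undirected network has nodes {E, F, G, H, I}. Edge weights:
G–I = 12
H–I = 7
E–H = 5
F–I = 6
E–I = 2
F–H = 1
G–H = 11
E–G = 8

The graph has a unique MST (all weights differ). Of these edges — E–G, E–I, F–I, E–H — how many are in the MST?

Sort edges by weight, then run Kruskal:
F–H (1): add — endpoints in different components.
E–I (2): add — endpoints in different components.
E–H (5): add — endpoints in different components.
F–I (6): skip — F and I already connected.
H–I (7): skip — H and I already connected.
E–G (8): add — endpoints in different components.
MST edge set: {F–H, E–I, E–H, E–G}.
Of the listed edges, {E–G, E–I, E–H} are in the MST → 3.

3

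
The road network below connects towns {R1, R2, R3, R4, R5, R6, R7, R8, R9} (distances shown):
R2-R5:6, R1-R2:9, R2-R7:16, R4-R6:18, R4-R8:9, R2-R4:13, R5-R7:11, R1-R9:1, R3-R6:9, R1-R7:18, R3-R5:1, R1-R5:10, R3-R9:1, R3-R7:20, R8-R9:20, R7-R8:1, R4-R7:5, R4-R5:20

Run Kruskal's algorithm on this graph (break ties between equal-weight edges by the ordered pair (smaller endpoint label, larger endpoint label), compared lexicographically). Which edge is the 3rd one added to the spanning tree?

R3-R9

Sort edges by weight, then run Kruskal:
R1-R9 (1): add — endpoints in different components.
R3-R5 (1): add — endpoints in different components.
R3-R9 (1): add — endpoints in different components.
R7-R8 (1): add — endpoints in different components.
R4-R7 (5): add — endpoints in different components.
R2-R5 (6): add — endpoints in different components.
R1-R2 (9): skip — R1 and R2 already connected.
R3-R6 (9): add — endpoints in different components.
R4-R8 (9): skip — R4 and R8 already connected.
R1-R5 (10): skip — R1 and R5 already connected.
R5-R7 (11): add — endpoints in different components.
The 3rd edge added is R3-R9.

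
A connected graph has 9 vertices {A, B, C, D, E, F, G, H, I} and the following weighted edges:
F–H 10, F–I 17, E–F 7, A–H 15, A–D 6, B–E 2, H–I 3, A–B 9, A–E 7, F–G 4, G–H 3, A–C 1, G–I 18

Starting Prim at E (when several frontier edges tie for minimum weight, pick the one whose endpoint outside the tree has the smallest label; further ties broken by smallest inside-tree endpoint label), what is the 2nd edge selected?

A-E

Prim's algorithm from E:
Step 1: cheapest edge leaving the tree is B–E (2); add B.
Step 2: cheapest edge leaving the tree is A–E (7); add A.
Step 3: cheapest edge leaving the tree is A–C (1); add C.
Step 4: cheapest edge leaving the tree is A–D (6); add D.
Step 5: cheapest edge leaving the tree is E–F (7); add F.
Step 6: cheapest edge leaving the tree is F–G (4); add G.
Step 7: cheapest edge leaving the tree is G–H (3); add H.
Step 8: cheapest edge leaving the tree is H–I (3); add I.
The 2nd edge added is A–E.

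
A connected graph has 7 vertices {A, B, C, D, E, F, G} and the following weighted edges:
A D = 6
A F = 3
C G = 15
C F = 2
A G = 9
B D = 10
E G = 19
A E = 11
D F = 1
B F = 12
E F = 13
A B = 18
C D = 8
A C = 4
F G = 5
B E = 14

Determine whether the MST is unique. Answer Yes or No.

Sort edges by weight, then run Kruskal:
D F (1): add. Components now {A} {B} {C} {D,F} {E} {G}
C F (2): add. Components now {A} {B} {C,D,F} {E} {G}
A F (3): add. Components now {A,C,D,F} {B} {E} {G}
A C (4): skip — A and C already connected.
F G (5): add. Components now {A,C,D,F,G} {B} {E}
A D (6): skip — A and D already connected.
C D (8): skip — C and D already connected.
A G (9): skip — A and G already connected.
B D (10): add. Components now {A,B,C,D,F,G} {E}
A E (11): add. Components now {A,B,C,D,E,F,G}
Every non-tree edge has weight strictly greater than the heaviest edge on the tree path between its endpoints, so the MST is unique.

Yes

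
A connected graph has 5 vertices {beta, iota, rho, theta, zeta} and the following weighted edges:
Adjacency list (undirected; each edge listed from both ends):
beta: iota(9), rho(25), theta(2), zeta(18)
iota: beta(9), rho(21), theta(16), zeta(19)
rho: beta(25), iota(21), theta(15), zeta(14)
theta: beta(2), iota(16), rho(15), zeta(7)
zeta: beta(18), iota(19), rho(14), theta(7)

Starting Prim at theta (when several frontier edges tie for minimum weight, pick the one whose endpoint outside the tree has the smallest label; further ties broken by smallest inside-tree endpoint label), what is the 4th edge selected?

rho-zeta

Prim's algorithm from theta:
Step 1: cheapest edge leaving the tree is beta—theta (2); add beta.
Step 2: cheapest edge leaving the tree is theta—zeta (7); add zeta.
Step 3: cheapest edge leaving the tree is beta—iota (9); add iota.
Step 4: cheapest edge leaving the tree is rho—zeta (14); add rho.
The 4th edge added is rho—zeta.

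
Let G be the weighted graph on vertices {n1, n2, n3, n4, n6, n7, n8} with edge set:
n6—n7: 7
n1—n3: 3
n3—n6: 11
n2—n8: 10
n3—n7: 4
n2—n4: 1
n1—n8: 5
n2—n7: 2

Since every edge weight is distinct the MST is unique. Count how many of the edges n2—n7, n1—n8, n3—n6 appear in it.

2

Kruskal: consider edges lightest-first.
n2—n4 (1): add. Components now {n2,n4} {n7} {n3} {n6} {n8} {n1}
n2—n7 (2): add. Components now {n2,n4,n7} {n3} {n6} {n8} {n1}
n1—n3 (3): add. Components now {n2,n4,n7} {n1,n3} {n6} {n8}
n3—n7 (4): add. Components now {n1,n2,n3,n4,n7} {n6} {n8}
n1—n8 (5): add. Components now {n1,n2,n3,n4,n7,n8} {n6}
n6—n7 (7): add. Components now {n1,n2,n3,n4,n6,n7,n8}
MST edge set: {n2—n4, n2—n7, n1—n3, n3—n7, n1—n8, n6—n7}.
Of the listed edges, {n2—n7, n1—n8} are in the MST → 2.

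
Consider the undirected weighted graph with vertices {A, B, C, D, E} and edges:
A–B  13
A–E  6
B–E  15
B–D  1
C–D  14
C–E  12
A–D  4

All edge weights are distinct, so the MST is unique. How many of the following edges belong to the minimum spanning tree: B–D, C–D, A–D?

2

Kruskal's algorithm — process edges by increasing weight (ties by edge label):
B–D (1): add — endpoints in different components.
A–D (4): add — endpoints in different components.
A–E (6): add — endpoints in different components.
C–E (12): add — endpoints in different components.
MST edge set: {B–D, A–D, A–E, C–E}.
Of the listed edges, {B–D, A–D} are in the MST → 2.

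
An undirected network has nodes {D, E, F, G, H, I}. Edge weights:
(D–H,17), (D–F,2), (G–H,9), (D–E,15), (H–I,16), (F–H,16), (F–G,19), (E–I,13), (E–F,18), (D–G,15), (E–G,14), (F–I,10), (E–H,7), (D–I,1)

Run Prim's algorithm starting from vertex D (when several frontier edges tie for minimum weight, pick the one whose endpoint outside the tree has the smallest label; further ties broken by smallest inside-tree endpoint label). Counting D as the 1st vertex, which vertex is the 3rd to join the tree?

F

Prim, starting at D.
Step 1: frontier [D–I 1, D–F 2, D–E 15, D–G 15, D–H 17] → take D–I (1); add I.
Step 2: frontier [D–F 2, D–E 15, D–G 15, D–H 17, F–I 10, E–I 13, H–I 16] → take D–F (2); add F.
Step 3: frontier [D–E 15, D–G 15, D–H 17, F–H 16, E–F 18, F–G 19, E–I 13, H–I 16] → take E–I (13); add E.
Step 4: frontier [D–G 15, D–H 17, E–H 7, E–G 14, F–H 16, F–G 19, H–I 16] → take E–H (7); add H.
Step 5: frontier [D–G 15, E–G 14, F–G 19, G–H 9] → take G–H (9); add G.
Vertex order: D, I, F, E, H, G. The 3rd vertex is F.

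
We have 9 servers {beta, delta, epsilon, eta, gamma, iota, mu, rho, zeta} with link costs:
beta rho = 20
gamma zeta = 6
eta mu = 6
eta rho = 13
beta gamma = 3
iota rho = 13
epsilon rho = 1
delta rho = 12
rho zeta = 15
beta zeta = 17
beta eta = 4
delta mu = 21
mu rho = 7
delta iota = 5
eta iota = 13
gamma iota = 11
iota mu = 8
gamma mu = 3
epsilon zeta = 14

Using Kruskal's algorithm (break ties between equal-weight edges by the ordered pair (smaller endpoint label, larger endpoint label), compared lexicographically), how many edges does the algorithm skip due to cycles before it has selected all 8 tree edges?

1

Kruskal: consider edges lightest-first.
epsilon rho (1): add — endpoints in different components.
beta gamma (3): add — endpoints in different components.
gamma mu (3): add — endpoints in different components.
beta eta (4): add — endpoints in different components.
delta iota (5): add — endpoints in different components.
eta mu (6): skip — mu and eta already connected.
gamma zeta (6): add — endpoints in different components.
mu rho (7): add — endpoints in different components.
iota mu (8): add — endpoints in different components.
Edges rejected before the tree was complete: 1.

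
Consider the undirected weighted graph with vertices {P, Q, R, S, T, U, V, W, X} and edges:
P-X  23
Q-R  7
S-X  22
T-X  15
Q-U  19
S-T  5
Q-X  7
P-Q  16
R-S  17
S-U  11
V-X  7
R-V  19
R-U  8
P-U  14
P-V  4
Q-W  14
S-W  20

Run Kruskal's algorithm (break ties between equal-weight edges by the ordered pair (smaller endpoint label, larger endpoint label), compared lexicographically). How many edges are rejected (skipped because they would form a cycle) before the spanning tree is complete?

1

Kruskal: consider edges lightest-first.
P-V (4): add — endpoints in different components.
S-T (5): add — endpoints in different components.
Q-R (7): add — endpoints in different components.
Q-X (7): add — endpoints in different components.
V-X (7): add — endpoints in different components.
R-U (8): add — endpoints in different components.
S-U (11): add — endpoints in different components.
P-U (14): skip — P and U already connected.
Q-W (14): add — endpoints in different components.
Edges rejected before the tree was complete: 1.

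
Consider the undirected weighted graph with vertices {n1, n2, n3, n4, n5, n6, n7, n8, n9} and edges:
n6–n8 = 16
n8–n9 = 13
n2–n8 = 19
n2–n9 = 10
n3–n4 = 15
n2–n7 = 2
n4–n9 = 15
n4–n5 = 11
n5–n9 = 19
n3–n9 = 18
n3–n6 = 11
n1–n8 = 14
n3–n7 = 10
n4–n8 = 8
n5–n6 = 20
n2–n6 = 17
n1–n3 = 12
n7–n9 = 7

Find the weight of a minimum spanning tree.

74

Kruskal's algorithm — process edges by increasing weight (ties by edge label):
n2–n7 (2): add — endpoints in different components.
n7–n9 (7): add — endpoints in different components.
n4–n8 (8): add — endpoints in different components.
n2–n9 (10): skip — n2 and n9 already connected.
n3–n7 (10): add — endpoints in different components.
n3–n6 (11): add — endpoints in different components.
n4–n5 (11): add — endpoints in different components.
n1–n3 (12): add — endpoints in different components.
n8–n9 (13): add — endpoints in different components.
MST edges: n2–n7, n7–n9, n4–n8, n3–n7, n3–n6, n4–n5, n1–n3, n8–n9; total weight 2+7+8+10+11+11+12+13 = 74.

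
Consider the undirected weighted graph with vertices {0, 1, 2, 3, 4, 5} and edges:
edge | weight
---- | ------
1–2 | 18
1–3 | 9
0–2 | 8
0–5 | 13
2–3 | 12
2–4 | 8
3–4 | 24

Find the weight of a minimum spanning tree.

50

Kruskal's algorithm — process edges by increasing weight (ties by edge label):
0–2 (8): add. Components now {0,2} {1} {3} {4} {5}
2–4 (8): add. Components now {0,2,4} {1} {3} {5}
1–3 (9): add. Components now {0,2,4} {1,3} {5}
2–3 (12): add. Components now {0,1,2,3,4} {5}
0–5 (13): add. Components now {0,1,2,3,4,5}
MST edges: 0–2, 2–4, 1–3, 2–3, 0–5; total weight 8+8+9+12+13 = 50.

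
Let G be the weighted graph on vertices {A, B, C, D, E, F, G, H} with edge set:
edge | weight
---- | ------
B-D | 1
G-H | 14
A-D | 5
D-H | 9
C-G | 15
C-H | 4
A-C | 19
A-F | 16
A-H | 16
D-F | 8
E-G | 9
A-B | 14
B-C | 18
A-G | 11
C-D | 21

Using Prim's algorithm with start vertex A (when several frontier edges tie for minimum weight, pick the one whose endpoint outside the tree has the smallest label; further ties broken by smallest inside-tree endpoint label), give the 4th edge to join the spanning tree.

Prim, starting at A.
Step 1: cheapest edge leaving the tree is A-D (5); add D.
Step 2: cheapest edge leaving the tree is B-D (1); add B.
Step 3: cheapest edge leaving the tree is D-F (8); add F.
Step 4: cheapest edge leaving the tree is D-H (9); add H.
Step 5: cheapest edge leaving the tree is C-H (4); add C.
Step 6: cheapest edge leaving the tree is A-G (11); add G.
Step 7: cheapest edge leaving the tree is E-G (9); add E.
The 4th edge added is D-H.

D-H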